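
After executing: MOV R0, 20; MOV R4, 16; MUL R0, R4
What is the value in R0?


Register state trace:
  MOV R0, 20  → R0 = 20
  MOV R4, 16  → R4 = 16
  MUL R0, R4  → R0 = 20 * 16 = 320
Final: R0 = 320

320


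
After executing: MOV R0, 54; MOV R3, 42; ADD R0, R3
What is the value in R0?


Register state trace:
  MOV R0, 54  → R0 = 54
  MOV R3, 42  → R3 = 42
  ADD R0, R3  → R0 = 54 + 42 = 96
Final: R0 = 96

96


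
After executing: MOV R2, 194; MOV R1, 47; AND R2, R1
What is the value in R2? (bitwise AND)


Register state trace:
  MOV R2, 194  → R2 = 194 (0b11000010)
  MOV R1, 47  → R1 = 47 (0b00101111)
  AND R2, R1  → R2 = 194 AND 47 = 2 (0b00000010)
Final: R2 = 2

2


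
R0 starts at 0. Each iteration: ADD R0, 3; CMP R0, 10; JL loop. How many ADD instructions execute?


Loop trace (R0 starts at 0, target 10, step 3):
  ADD #1: R0 = 0 + 3 = 3  → 3 < 10, loop
  ADD #2: R0 = 3 + 3 = 6  → 6 < 10, loop
  ADD #3: R0 = 6 + 3 = 9  → 9 < 10, loop
  ADD #4: R0 = 9 + 3 = 12  → 12 >= 10, exit
Total ADD instructions: 4

4


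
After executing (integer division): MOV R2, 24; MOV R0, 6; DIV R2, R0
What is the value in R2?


Register state trace:
  MOV R2, 24  → R2 = 24
  MOV R0, 6  → R0 = 6
  DIV R2, R0  → R2 = 24 // 6 = 4
Final: R2 = 4

4


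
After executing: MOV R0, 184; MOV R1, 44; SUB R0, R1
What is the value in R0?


Register state trace:
  MOV R0, 184  → R0 = 184
  MOV R1, 44  → R1 = 44
  SUB R0, R1  → R0 = 184 - 44 = 140
Final: R0 = 140

140


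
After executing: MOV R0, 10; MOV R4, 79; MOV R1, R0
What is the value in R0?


Register state trace:
  MOV R0, 10  → R0 = 10
  MOV R4, 79  → R4 = 79
  MOV R1, R0  → R1 = 10
Final: R0 = 10

10


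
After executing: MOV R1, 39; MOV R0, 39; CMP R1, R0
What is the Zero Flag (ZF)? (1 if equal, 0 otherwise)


Register state trace:
  MOV R1, 39  → R1 = 39
  MOV R0, 39  → R0 = 39
  CMP R1, R0  → computes 39 - 39 = 0
  Result is zero, so values are equal
ZF = 1

1


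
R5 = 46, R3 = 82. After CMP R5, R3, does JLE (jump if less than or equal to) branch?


Trace:
  R5 = 46, R3 = 82
  CMP R5, R3  → compares 46 vs 82
  JLE checks: is 46 less than or equal to 82?
  46 < 82, so condition is true
Branch taken: Yes

Yes


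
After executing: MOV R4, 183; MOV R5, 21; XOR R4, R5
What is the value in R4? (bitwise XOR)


Register state trace:
  MOV R4, 183  → R4 = 183 (0b10110111)
  MOV R5, 21  → R5 = 21 (0b00010101)
  XOR R4, R5  → R4 = 183 XOR 21 = 162 (0b10100010)
Final: R4 = 162

162


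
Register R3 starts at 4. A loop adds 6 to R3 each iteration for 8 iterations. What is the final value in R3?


Starting value: R3 = 4
  Iter 1: R3 = 4 + 6 = 10
  Iter 2: R3 = 10 + 6 = 16
  Iter 3: R3 = 16 + 6 = 22
  Iter 4: R3 = 22 + 6 = 28
  Iter 5: R3 = 28 + 6 = 34
  Iter 6: R3 = 34 + 6 = 40
  Iter 7: R3 = 40 + 6 = 46
  Iter 8: R3 = 46 + 6 = 52
Final: R3 = 52

52


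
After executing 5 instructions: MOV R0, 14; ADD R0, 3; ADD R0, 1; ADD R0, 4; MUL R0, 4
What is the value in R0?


Register state trace:
  MOV R0, 14  → R0 = 14
  ADD R0, 3  → R0 = 14 + 3 = 17
  ADD R0, 1  → R0 = 17 + 1 = 18
  ADD R0, 4  → R0 = 18 + 4 = 22
  MUL R0, 4  → R0 = 22 * 4 = 88
Final: R0 = 88

88


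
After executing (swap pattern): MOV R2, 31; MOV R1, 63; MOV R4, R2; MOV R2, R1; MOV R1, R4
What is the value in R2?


Register state trace (swap pattern):
  MOV R2, 31  → R2 = 31
  MOV R1, 63  → R1 = 63
  MOV R4, R2  → R4 = 31  (save R2)
  MOV R2, R1  → R2 = 63  (R2 gets R1's value)
  MOV R1, R4  → R1 = 31  (R1 gets saved value)
Final: R2 = 63

63


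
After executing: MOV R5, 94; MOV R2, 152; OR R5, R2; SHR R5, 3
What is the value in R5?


Register state trace:
  MOV R5, 94  → R5 = 94 (0b01011110)
  MOV R2, 152  → R2 = 152 (0b10011000)
  OR R5, R2  → R5 = 94 OR 152 = 222 (0b11011110)
  SHR R5, 3  → R5 = 222 >> 3 = 27
Final: R5 = 27

27


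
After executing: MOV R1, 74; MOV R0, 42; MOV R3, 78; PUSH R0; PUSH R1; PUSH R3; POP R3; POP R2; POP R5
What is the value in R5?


Stack trace (top is rightmost):
  MOV R1, 74  → R1 = 74
  MOV R0, 42  → R0 = 42
  MOV R3, 78  → R3 = 78
  PUSH R0  → stack: [42]
  PUSH R1  → stack: [42, 74]
  PUSH R3  → stack: [42, 74, 78]
  POP R3  → R3 = 78, stack: [42, 74]
  POP R2  → R2 = 74, stack: [42]
  POP R5  → R5 = 42, stack: []
Final: R5 = 42

42


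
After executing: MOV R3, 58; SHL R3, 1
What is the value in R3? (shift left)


Register state trace:
  MOV R3, 58  → R3 = 58
  SHL R3, 1  → R3 = 58 << 1 = 58 * 2^1 = 116
Final: R3 = 116

116


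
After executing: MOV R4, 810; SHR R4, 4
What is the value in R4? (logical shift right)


Register state trace:
  MOV R4, 810  → R4 = 810
  SHR R4, 4  → R4 = 810 >> 4 = 810 // 2^4 = 50
Final: R4 = 50

50


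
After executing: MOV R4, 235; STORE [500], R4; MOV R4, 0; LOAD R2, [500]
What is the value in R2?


Register and memory trace:
  MOV R4, 235  → R4 = 235
  STORE [500], R4  → mem[500] = 235
  MOV R4, 0  → R4 = 0
  LOAD R2, [500]  → R2 = mem[500] = 235
Final: R2 = 235

235


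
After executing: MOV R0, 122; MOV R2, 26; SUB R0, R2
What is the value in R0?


Register state trace:
  MOV R0, 122  → R0 = 122
  MOV R2, 26  → R2 = 26
  SUB R0, R2  → R0 = 122 - 26 = 96
Final: R0 = 96

96


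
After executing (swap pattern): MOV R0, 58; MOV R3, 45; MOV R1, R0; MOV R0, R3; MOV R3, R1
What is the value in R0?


Register state trace (swap pattern):
  MOV R0, 58  → R0 = 58
  MOV R3, 45  → R3 = 45
  MOV R1, R0  → R1 = 58  (save R0)
  MOV R0, R3  → R0 = 45  (R0 gets R3's value)
  MOV R3, R1  → R3 = 58  (R3 gets saved value)
Final: R0 = 45

45


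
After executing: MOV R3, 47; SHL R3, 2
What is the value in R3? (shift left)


Register state trace:
  MOV R3, 47  → R3 = 47
  SHL R3, 2  → R3 = 47 << 2 = 47 * 2^2 = 188
Final: R3 = 188

188


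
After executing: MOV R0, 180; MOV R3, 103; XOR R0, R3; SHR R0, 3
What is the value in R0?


Register state trace:
  MOV R0, 180  → R0 = 180 (0b10110100)
  MOV R3, 103  → R3 = 103 (0b01100111)
  XOR R0, R3  → R0 = 180 XOR 103 = 211 (0b11010011)
  SHR R0, 3  → R0 = 211 >> 3 = 26
Final: R0 = 26

26


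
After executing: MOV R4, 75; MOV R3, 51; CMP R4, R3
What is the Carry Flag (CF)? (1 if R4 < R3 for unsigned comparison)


Register state trace:
  MOV R4, 75  → R4 = 75
  MOV R3, 51  → R3 = 51
  CMP R4, R3  → unsigned 75 - 51: no borrow
  75 >= 51, so CF = 0
CF = 0

0


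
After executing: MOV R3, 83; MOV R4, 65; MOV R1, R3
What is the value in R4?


Register state trace:
  MOV R3, 83  → R3 = 83
  MOV R4, 65  → R4 = 65
  MOV R1, R3  → R1 = 83
Final: R4 = 65

65


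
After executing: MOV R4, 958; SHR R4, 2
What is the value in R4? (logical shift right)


Register state trace:
  MOV R4, 958  → R4 = 958
  SHR R4, 2  → R4 = 958 >> 2 = 958 // 2^2 = 239
Final: R4 = 239

239


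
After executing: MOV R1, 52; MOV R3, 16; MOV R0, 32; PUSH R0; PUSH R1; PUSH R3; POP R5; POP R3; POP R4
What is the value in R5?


Stack trace (top is rightmost):
  MOV R1, 52  → R1 = 52
  MOV R3, 16  → R3 = 16
  MOV R0, 32  → R0 = 32
  PUSH R0  → stack: [32]
  PUSH R1  → stack: [32, 52]
  PUSH R3  → stack: [32, 52, 16]
  POP R5  → R5 = 16, stack: [32, 52]
  POP R3  → R3 = 52, stack: [32]
  POP R4  → R4 = 32, stack: []
Final: R5 = 16

16


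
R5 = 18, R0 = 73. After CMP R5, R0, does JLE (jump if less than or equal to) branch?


Trace:
  R5 = 18, R0 = 73
  CMP R5, R0  → compares 18 vs 73
  JLE checks: is 18 less than or equal to 73?
  18 < 73, so condition is true
Branch taken: Yes

Yes


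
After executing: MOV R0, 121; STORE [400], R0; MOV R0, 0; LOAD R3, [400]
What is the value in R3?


Register and memory trace:
  MOV R0, 121  → R0 = 121
  STORE [400], R0  → mem[400] = 121
  MOV R0, 0  → R0 = 0
  LOAD R3, [400]  → R3 = mem[400] = 121
Final: R3 = 121

121


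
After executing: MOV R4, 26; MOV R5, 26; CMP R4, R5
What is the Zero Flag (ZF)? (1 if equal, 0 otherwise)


Register state trace:
  MOV R4, 26  → R4 = 26
  MOV R5, 26  → R5 = 26
  CMP R4, R5  → computes 26 - 26 = 0
  Result is zero, so values are equal
ZF = 1

1


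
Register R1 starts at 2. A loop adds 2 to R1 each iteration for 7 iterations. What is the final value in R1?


Starting value: R1 = 2
  Iter 1: R1 = 2 + 2 = 4
  Iter 2: R1 = 4 + 2 = 6
  Iter 3: R1 = 6 + 2 = 8
  Iter 4: R1 = 8 + 2 = 10
  Iter 5: R1 = 10 + 2 = 12
  Iter 6: R1 = 12 + 2 = 14
  Iter 7: R1 = 14 + 2 = 16
Final: R1 = 16

16


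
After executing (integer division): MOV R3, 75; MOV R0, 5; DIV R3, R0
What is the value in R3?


Register state trace:
  MOV R3, 75  → R3 = 75
  MOV R0, 5  → R0 = 5
  DIV R3, R0  → R3 = 75 // 5 = 15
Final: R3 = 15

15


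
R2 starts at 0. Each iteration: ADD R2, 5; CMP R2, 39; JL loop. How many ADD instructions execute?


Loop trace (R2 starts at 0, target 39, step 5):
  ADD #1: R2 = 0 + 5 = 5  → 5 < 39, loop
  ADD #2: R2 = 5 + 5 = 10  → 10 < 39, loop
  ADD #3: R2 = 10 + 5 = 15  → 15 < 39, loop
  ADD #4: R2 = 15 + 5 = 20  → 20 < 39, loop
  ADD #5: R2 = 20 + 5 = 25  → 25 < 39, loop
  ADD #6: R2 = 25 + 5 = 30  → 30 < 39, loop
  ADD #7: R2 = 30 + 5 = 35  → 35 < 39, loop
  ADD #8: R2 = 35 + 5 = 40  → 40 >= 39, exit
Total ADD instructions: 8

8


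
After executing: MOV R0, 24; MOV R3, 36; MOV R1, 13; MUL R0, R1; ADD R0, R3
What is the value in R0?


Register state trace:
  MOV R0, 24  → R0 = 24
  MOV R3, 36  → R3 = 36
  MOV R1, 13  → R1 = 13
  MUL R0, R1  → R0 = 24 * 13 = 312
  ADD R0, R3  → R0 = 312 + 36 = 348
Final: R0 = 348

348


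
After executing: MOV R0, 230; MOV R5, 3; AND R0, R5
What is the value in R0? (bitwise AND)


Register state trace:
  MOV R0, 230  → R0 = 230 (0b11100110)
  MOV R5, 3  → R5 = 3 (0b00000011)
  AND R0, R5  → R0 = 230 AND 3 = 2 (0b00000010)
Final: R0 = 2

2


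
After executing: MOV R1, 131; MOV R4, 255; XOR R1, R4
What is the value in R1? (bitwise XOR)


Register state trace:
  MOV R1, 131  → R1 = 131 (0b10000011)
  MOV R4, 255  → R4 = 255 (0b11111111)
  XOR R1, R4  → R1 = 131 XOR 255 = 124 (0b01111100)
Final: R1 = 124

124


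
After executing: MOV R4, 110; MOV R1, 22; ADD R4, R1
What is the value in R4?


Register state trace:
  MOV R4, 110  → R4 = 110
  MOV R1, 22  → R1 = 22
  ADD R4, R1  → R4 = 110 + 22 = 132
Final: R4 = 132

132


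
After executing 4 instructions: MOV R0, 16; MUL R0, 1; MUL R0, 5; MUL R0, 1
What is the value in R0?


Register state trace:
  MOV R0, 16  → R0 = 16
  MUL R0, 1  → R0 = 16 * 1 = 16
  MUL R0, 5  → R0 = 16 * 5 = 80
  MUL R0, 1  → R0 = 80 * 1 = 80
Final: R0 = 80

80


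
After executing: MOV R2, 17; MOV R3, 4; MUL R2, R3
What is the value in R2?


Register state trace:
  MOV R2, 17  → R2 = 17
  MOV R3, 4  → R3 = 4
  MUL R2, R3  → R2 = 17 * 4 = 68
Final: R2 = 68

68


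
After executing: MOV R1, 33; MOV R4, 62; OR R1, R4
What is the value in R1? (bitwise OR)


Register state trace:
  MOV R1, 33  → R1 = 33 (0b00100001)
  MOV R4, 62  → R4 = 62 (0b00111110)
  OR R1, R4   → R1 = 33 OR 62 = 63 (0b00111111)
Final: R1 = 63

63


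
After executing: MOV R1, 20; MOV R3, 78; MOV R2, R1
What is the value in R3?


Register state trace:
  MOV R1, 20  → R1 = 20
  MOV R3, 78  → R3 = 78
  MOV R2, R1  → R2 = 20
Final: R3 = 78

78


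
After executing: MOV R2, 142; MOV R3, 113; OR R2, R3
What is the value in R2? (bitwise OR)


Register state trace:
  MOV R2, 142  → R2 = 142 (0b10001110)
  MOV R3, 113  → R3 = 113 (0b01110001)
  OR R2, R3   → R2 = 142 OR 113 = 255 (0b11111111)
Final: R2 = 255

255


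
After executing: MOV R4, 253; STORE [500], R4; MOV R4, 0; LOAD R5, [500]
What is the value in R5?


Register and memory trace:
  MOV R4, 253  → R4 = 253
  STORE [500], R4  → mem[500] = 253
  MOV R4, 0  → R4 = 0
  LOAD R5, [500]  → R5 = mem[500] = 253
Final: R5 = 253

253


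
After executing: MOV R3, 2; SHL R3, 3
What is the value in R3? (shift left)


Register state trace:
  MOV R3, 2  → R3 = 2
  SHL R3, 3  → R3 = 2 << 3 = 2 * 2^3 = 16
Final: R3 = 16

16


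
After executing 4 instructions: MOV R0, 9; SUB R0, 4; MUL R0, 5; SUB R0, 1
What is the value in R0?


Register state trace:
  MOV R0, 9  → R0 = 9
  SUB R0, 4  → R0 = 9 - 4 = 5
  MUL R0, 5  → R0 = 5 * 5 = 25
  SUB R0, 1  → R0 = 25 - 1 = 24
Final: R0 = 24

24


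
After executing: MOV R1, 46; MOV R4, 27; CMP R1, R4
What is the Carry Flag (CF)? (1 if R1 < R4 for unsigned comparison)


Register state trace:
  MOV R1, 46  → R1 = 46
  MOV R4, 27  → R4 = 27
  CMP R1, R4  → unsigned 46 - 27: no borrow
  46 >= 27, so CF = 0
CF = 0

0


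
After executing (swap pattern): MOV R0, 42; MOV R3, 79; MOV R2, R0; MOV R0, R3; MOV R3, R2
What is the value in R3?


Register state trace (swap pattern):
  MOV R0, 42  → R0 = 42
  MOV R3, 79  → R3 = 79
  MOV R2, R0  → R2 = 42  (save R0)
  MOV R0, R3  → R0 = 79  (R0 gets R3's value)
  MOV R3, R2  → R3 = 42  (R3 gets saved value)
Final: R3 = 42

42


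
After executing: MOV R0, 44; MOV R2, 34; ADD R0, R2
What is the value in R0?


Register state trace:
  MOV R0, 44  → R0 = 44
  MOV R2, 34  → R2 = 34
  ADD R0, R2  → R0 = 44 + 34 = 78
Final: R0 = 78

78


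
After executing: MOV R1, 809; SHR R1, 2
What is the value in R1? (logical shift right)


Register state trace:
  MOV R1, 809  → R1 = 809
  SHR R1, 2  → R1 = 809 >> 2 = 809 // 2^2 = 202
Final: R1 = 202

202


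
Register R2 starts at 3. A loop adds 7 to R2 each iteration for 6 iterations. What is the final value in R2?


Starting value: R2 = 3
  Iter 1: R2 = 3 + 7 = 10
  Iter 2: R2 = 10 + 7 = 17
  Iter 3: R2 = 17 + 7 = 24
  Iter 4: R2 = 24 + 7 = 31
  Iter 5: R2 = 31 + 7 = 38
  Iter 6: R2 = 38 + 7 = 45
Final: R2 = 45

45


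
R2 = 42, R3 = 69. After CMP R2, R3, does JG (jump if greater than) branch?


Trace:
  R2 = 42, R3 = 69
  CMP R2, R3  → compares 42 vs 69
  JG checks: is 42 greater than 69?
  42 < 69, so condition is false
Branch taken: No

No


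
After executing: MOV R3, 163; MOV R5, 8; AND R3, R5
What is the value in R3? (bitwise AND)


Register state trace:
  MOV R3, 163  → R3 = 163 (0b10100011)
  MOV R5, 8  → R5 = 8 (0b00001000)
  AND R3, R5  → R3 = 163 AND 8 = 0 (0b00000000)
Final: R3 = 0

0


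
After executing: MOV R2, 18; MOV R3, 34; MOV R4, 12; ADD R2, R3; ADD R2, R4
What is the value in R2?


Register state trace:
  MOV R2, 18  → R2 = 18
  MOV R3, 34  → R3 = 34
  MOV R4, 12  → R4 = 12
  ADD R2, R3  → R2 = 18 + 34 = 52
  ADD R2, R4  → R2 = 52 + 12 = 64
Final: R2 = 64

64


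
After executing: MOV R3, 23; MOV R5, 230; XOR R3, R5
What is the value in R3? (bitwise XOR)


Register state trace:
  MOV R3, 23  → R3 = 23 (0b00010111)
  MOV R5, 230  → R5 = 230 (0b11100110)
  XOR R3, R5  → R3 = 23 XOR 230 = 241 (0b11110001)
Final: R3 = 241

241


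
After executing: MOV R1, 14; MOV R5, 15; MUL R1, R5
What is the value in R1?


Register state trace:
  MOV R1, 14  → R1 = 14
  MOV R5, 15  → R5 = 15
  MUL R1, R5  → R1 = 14 * 15 = 210
Final: R1 = 210

210


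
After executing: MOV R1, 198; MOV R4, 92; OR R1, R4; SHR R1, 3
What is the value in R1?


Register state trace:
  MOV R1, 198  → R1 = 198 (0b11000110)
  MOV R4, 92  → R4 = 92 (0b01011100)
  OR R1, R4  → R1 = 198 OR 92 = 222 (0b11011110)
  SHR R1, 3  → R1 = 222 >> 3 = 27
Final: R1 = 27

27


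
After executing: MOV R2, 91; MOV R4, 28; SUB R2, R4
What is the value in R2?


Register state trace:
  MOV R2, 91  → R2 = 91
  MOV R4, 28  → R4 = 28
  SUB R2, R4  → R2 = 91 - 28 = 63
Final: R2 = 63

63


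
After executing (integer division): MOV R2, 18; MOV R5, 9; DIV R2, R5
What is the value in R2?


Register state trace:
  MOV R2, 18  → R2 = 18
  MOV R5, 9  → R5 = 9
  DIV R2, R5  → R2 = 18 // 9 = 2
Final: R2 = 2

2


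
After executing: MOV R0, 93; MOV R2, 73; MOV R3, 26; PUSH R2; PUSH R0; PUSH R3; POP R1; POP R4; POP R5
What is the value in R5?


Stack trace (top is rightmost):
  MOV R0, 93  → R0 = 93
  MOV R2, 73  → R2 = 73
  MOV R3, 26  → R3 = 26
  PUSH R2  → stack: [73]
  PUSH R0  → stack: [73, 93]
  PUSH R3  → stack: [73, 93, 26]
  POP R1  → R1 = 26, stack: [73, 93]
  POP R4  → R4 = 93, stack: [73]
  POP R5  → R5 = 73, stack: []
Final: R5 = 73

73


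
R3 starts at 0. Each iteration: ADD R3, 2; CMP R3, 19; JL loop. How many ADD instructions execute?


Loop trace (R3 starts at 0, target 19, step 2):
  ADD #1: R3 = 0 + 2 = 2  → 2 < 19, loop
  ADD #2: R3 = 2 + 2 = 4  → 4 < 19, loop
  ADD #3: R3 = 4 + 2 = 6  → 6 < 19, loop
  ADD #4: R3 = 6 + 2 = 8  → 8 < 19, loop
  ADD #5: R3 = 8 + 2 = 10  → 10 < 19, loop
  ADD #6: R3 = 10 + 2 = 12  → 12 < 19, loop
  ADD #7: R3 = 12 + 2 = 14  → 14 < 19, loop
  ADD #8: R3 = 14 + 2 = 16  → 16 < 19, loop
  ADD #9: R3 = 16 + 2 = 18  → 18 < 19, loop
  ADD #10: R3 = 18 + 2 = 20  → 20 >= 19, exit
Total ADD instructions: 10

10


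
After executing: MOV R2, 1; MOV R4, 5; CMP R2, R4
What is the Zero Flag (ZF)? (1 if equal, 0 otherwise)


Register state trace:
  MOV R2, 1  → R2 = 1
  MOV R4, 5  → R4 = 5
  CMP R2, R4  → computes 1 - 5 = -4
  Result is nonzero, so values are not equal
ZF = 0

0


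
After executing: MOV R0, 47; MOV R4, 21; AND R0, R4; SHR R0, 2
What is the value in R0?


Register state trace:
  MOV R0, 47  → R0 = 47 (0b00101111)
  MOV R4, 21  → R4 = 21 (0b00010101)
  AND R0, R4  → R0 = 47 AND 21 = 5 (0b00000101)
  SHR R0, 2  → R0 = 5 >> 2 = 1
Final: R0 = 1

1


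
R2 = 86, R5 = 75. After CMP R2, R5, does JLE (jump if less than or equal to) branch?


Trace:
  R2 = 86, R5 = 75
  CMP R2, R5  → compares 86 vs 75
  JLE checks: is 86 less than or equal to 75?
  86 > 75, so condition is false
Branch taken: No

No


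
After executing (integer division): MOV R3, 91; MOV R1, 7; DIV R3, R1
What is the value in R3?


Register state trace:
  MOV R3, 91  → R3 = 91
  MOV R1, 7  → R1 = 7
  DIV R3, R1  → R3 = 91 // 7 = 13
Final: R3 = 13

13


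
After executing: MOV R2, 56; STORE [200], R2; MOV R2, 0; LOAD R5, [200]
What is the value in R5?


Register and memory trace:
  MOV R2, 56  → R2 = 56
  STORE [200], R2  → mem[200] = 56
  MOV R2, 0  → R2 = 0
  LOAD R5, [200]  → R5 = mem[200] = 56
Final: R5 = 56

56


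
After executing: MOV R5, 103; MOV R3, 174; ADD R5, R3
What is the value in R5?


Register state trace:
  MOV R5, 103  → R5 = 103
  MOV R3, 174  → R3 = 174
  ADD R5, R3  → R5 = 103 + 174 = 277
Final: R5 = 277

277


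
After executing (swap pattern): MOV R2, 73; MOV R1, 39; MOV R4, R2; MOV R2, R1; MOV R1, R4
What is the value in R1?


Register state trace (swap pattern):
  MOV R2, 73  → R2 = 73
  MOV R1, 39  → R1 = 39
  MOV R4, R2  → R4 = 73  (save R2)
  MOV R2, R1  → R2 = 39  (R2 gets R1's value)
  MOV R1, R4  → R1 = 73  (R1 gets saved value)
Final: R1 = 73

73


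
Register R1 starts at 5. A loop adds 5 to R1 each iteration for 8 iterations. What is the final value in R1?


Starting value: R1 = 5
  Iter 1: R1 = 5 + 5 = 10
  Iter 2: R1 = 10 + 5 = 15
  Iter 3: R1 = 15 + 5 = 20
  Iter 4: R1 = 20 + 5 = 25
  Iter 5: R1 = 25 + 5 = 30
  Iter 6: R1 = 30 + 5 = 35
  Iter 7: R1 = 35 + 5 = 40
  Iter 8: R1 = 40 + 5 = 45
Final: R1 = 45

45


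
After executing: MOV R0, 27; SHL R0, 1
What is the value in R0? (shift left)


Register state trace:
  MOV R0, 27  → R0 = 27
  SHL R0, 1  → R0 = 27 << 1 = 27 * 2^1 = 54
Final: R0 = 54

54


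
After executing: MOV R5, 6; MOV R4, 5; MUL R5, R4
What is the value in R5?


Register state trace:
  MOV R5, 6  → R5 = 6
  MOV R4, 5  → R4 = 5
  MUL R5, R4  → R5 = 6 * 5 = 30
Final: R5 = 30

30


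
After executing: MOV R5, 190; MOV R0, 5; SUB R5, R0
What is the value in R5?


Register state trace:
  MOV R5, 190  → R5 = 190
  MOV R0, 5  → R0 = 5
  SUB R5, R0  → R5 = 190 - 5 = 185
Final: R5 = 185

185


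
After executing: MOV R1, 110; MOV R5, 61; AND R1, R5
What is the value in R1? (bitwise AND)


Register state trace:
  MOV R1, 110  → R1 = 110 (0b01101110)
  MOV R5, 61  → R5 = 61 (0b00111101)
  AND R1, R5  → R1 = 110 AND 61 = 44 (0b00101100)
Final: R1 = 44

44


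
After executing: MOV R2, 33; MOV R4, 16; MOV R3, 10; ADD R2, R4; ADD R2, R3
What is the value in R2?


Register state trace:
  MOV R2, 33  → R2 = 33
  MOV R4, 16  → R4 = 16
  MOV R3, 10  → R3 = 10
  ADD R2, R4  → R2 = 33 + 16 = 49
  ADD R2, R3  → R2 = 49 + 10 = 59
Final: R2 = 59

59


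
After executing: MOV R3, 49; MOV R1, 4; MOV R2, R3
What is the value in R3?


Register state trace:
  MOV R3, 49  → R3 = 49
  MOV R1, 4  → R1 = 4
  MOV R2, R3  → R2 = 49
Final: R3 = 49

49


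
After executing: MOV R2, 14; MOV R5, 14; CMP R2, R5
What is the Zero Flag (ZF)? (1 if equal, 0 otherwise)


Register state trace:
  MOV R2, 14  → R2 = 14
  MOV R5, 14  → R5 = 14
  CMP R2, R5  → computes 14 - 14 = 0
  Result is zero, so values are equal
ZF = 1

1


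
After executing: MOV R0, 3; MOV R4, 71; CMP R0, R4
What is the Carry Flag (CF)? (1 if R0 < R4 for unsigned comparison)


Register state trace:
  MOV R0, 3  → R0 = 3
  MOV R4, 71  → R4 = 71
  CMP R0, R4  → unsigned 3 - 71: borrow occurs
  3 < 71, so CF = 1
CF = 1

1


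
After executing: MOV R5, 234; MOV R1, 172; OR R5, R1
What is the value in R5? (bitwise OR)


Register state trace:
  MOV R5, 234  → R5 = 234 (0b11101010)
  MOV R1, 172  → R1 = 172 (0b10101100)
  OR R5, R1   → R5 = 234 OR 172 = 238 (0b11101110)
Final: R5 = 238

238


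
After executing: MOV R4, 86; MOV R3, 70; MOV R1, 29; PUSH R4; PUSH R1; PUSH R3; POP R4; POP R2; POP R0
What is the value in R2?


Stack trace (top is rightmost):
  MOV R4, 86  → R4 = 86
  MOV R3, 70  → R3 = 70
  MOV R1, 29  → R1 = 29
  PUSH R4  → stack: [86]
  PUSH R1  → stack: [86, 29]
  PUSH R3  → stack: [86, 29, 70]
  POP R4  → R4 = 70, stack: [86, 29]
  POP R2  → R2 = 29, stack: [86]
  POP R0  → R0 = 86, stack: []
Final: R2 = 29

29


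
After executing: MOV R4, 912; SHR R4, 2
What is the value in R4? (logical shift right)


Register state trace:
  MOV R4, 912  → R4 = 912
  SHR R4, 2  → R4 = 912 >> 2 = 912 // 2^2 = 228
Final: R4 = 228

228


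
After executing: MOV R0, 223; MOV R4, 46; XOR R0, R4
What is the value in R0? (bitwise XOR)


Register state trace:
  MOV R0, 223  → R0 = 223 (0b11011111)
  MOV R4, 46  → R4 = 46 (0b00101110)
  XOR R0, R4  → R0 = 223 XOR 46 = 241 (0b11110001)
Final: R0 = 241

241


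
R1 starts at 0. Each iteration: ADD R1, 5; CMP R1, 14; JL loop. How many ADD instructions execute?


Loop trace (R1 starts at 0, target 14, step 5):
  ADD #1: R1 = 0 + 5 = 5  → 5 < 14, loop
  ADD #2: R1 = 5 + 5 = 10  → 10 < 14, loop
  ADD #3: R1 = 10 + 5 = 15  → 15 >= 14, exit
Total ADD instructions: 3

3


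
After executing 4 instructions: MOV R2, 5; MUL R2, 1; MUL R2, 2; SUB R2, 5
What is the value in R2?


Register state trace:
  MOV R2, 5  → R2 = 5
  MUL R2, 1  → R2 = 5 * 1 = 5
  MUL R2, 2  → R2 = 5 * 2 = 10
  SUB R2, 5  → R2 = 10 - 5 = 5
Final: R2 = 5

5


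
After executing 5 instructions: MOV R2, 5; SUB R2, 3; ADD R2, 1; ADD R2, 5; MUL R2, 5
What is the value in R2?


Register state trace:
  MOV R2, 5  → R2 = 5
  SUB R2, 3  → R2 = 5 - 3 = 2
  ADD R2, 1  → R2 = 2 + 1 = 3
  ADD R2, 5  → R2 = 3 + 5 = 8
  MUL R2, 5  → R2 = 8 * 5 = 40
Final: R2 = 40

40


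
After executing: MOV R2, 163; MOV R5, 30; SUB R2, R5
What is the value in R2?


Register state trace:
  MOV R2, 163  → R2 = 163
  MOV R5, 30  → R5 = 30
  SUB R2, R5  → R2 = 163 - 30 = 133
Final: R2 = 133

133


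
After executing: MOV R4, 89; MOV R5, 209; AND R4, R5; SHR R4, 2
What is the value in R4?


Register state trace:
  MOV R4, 89  → R4 = 89 (0b01011001)
  MOV R5, 209  → R5 = 209 (0b11010001)
  AND R4, R5  → R4 = 89 AND 209 = 81 (0b01010001)
  SHR R4, 2  → R4 = 81 >> 2 = 20
Final: R4 = 20

20


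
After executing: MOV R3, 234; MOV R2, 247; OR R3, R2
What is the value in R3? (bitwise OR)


Register state trace:
  MOV R3, 234  → R3 = 234 (0b11101010)
  MOV R2, 247  → R2 = 247 (0b11110111)
  OR R3, R2   → R3 = 234 OR 247 = 255 (0b11111111)
Final: R3 = 255

255


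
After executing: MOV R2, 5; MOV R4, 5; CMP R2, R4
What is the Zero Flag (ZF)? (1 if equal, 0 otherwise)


Register state trace:
  MOV R2, 5  → R2 = 5
  MOV R4, 5  → R4 = 5
  CMP R2, R4  → computes 5 - 5 = 0
  Result is zero, so values are equal
ZF = 1

1


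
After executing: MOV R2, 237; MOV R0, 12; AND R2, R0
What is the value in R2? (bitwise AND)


Register state trace:
  MOV R2, 237  → R2 = 237 (0b11101101)
  MOV R0, 12  → R0 = 12 (0b00001100)
  AND R2, R0  → R2 = 237 AND 12 = 12 (0b00001100)
Final: R2 = 12

12


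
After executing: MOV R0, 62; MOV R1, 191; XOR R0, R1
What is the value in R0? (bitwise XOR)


Register state trace:
  MOV R0, 62  → R0 = 62 (0b00111110)
  MOV R1, 191  → R1 = 191 (0b10111111)
  XOR R0, R1  → R0 = 62 XOR 191 = 129 (0b10000001)
Final: R0 = 129

129


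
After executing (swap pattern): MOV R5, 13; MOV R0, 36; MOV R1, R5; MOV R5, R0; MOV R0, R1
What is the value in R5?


Register state trace (swap pattern):
  MOV R5, 13  → R5 = 13
  MOV R0, 36  → R0 = 36
  MOV R1, R5  → R1 = 13  (save R5)
  MOV R5, R0  → R5 = 36  (R5 gets R0's value)
  MOV R0, R1  → R0 = 13  (R0 gets saved value)
Final: R5 = 36

36


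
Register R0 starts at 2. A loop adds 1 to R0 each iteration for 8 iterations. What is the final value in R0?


Starting value: R0 = 2
  Iter 1: R0 = 2 + 1 = 3
  Iter 2: R0 = 3 + 1 = 4
  Iter 3: R0 = 4 + 1 = 5
  Iter 4: R0 = 5 + 1 = 6
  Iter 5: R0 = 6 + 1 = 7
  Iter 6: R0 = 7 + 1 = 8
  Iter 7: R0 = 8 + 1 = 9
  Iter 8: R0 = 9 + 1 = 10
Final: R0 = 10

10


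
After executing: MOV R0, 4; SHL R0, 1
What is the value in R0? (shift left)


Register state trace:
  MOV R0, 4  → R0 = 4
  SHL R0, 1  → R0 = 4 << 1 = 4 * 2^1 = 8
Final: R0 = 8

8


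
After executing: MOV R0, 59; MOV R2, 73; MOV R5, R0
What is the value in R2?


Register state trace:
  MOV R0, 59  → R0 = 59
  MOV R2, 73  → R2 = 73
  MOV R5, R0  → R5 = 59
Final: R2 = 73

73


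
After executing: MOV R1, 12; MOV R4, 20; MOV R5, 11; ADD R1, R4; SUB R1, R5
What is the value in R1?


Register state trace:
  MOV R1, 12  → R1 = 12
  MOV R4, 20  → R4 = 20
  MOV R5, 11  → R5 = 11
  ADD R1, R4  → R1 = 12 + 20 = 32
  SUB R1, R5  → R1 = 32 - 11 = 21
Final: R1 = 21

21


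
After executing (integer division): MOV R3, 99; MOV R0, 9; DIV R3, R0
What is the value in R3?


Register state trace:
  MOV R3, 99  → R3 = 99
  MOV R0, 9  → R0 = 9
  DIV R3, R0  → R3 = 99 // 9 = 11
Final: R3 = 11

11


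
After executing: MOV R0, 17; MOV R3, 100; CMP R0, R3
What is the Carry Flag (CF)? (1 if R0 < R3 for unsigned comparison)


Register state trace:
  MOV R0, 17  → R0 = 17
  MOV R3, 100  → R3 = 100
  CMP R0, R3  → unsigned 17 - 100: borrow occurs
  17 < 100, so CF = 1
CF = 1

1


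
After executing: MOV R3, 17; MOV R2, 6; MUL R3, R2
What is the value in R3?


Register state trace:
  MOV R3, 17  → R3 = 17
  MOV R2, 6  → R2 = 6
  MUL R3, R2  → R3 = 17 * 6 = 102
Final: R3 = 102

102


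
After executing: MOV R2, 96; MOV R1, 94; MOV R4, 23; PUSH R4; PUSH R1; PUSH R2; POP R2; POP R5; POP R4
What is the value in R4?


Stack trace (top is rightmost):
  MOV R2, 96  → R2 = 96
  MOV R1, 94  → R1 = 94
  MOV R4, 23  → R4 = 23
  PUSH R4  → stack: [23]
  PUSH R1  → stack: [23, 94]
  PUSH R2  → stack: [23, 94, 96]
  POP R2  → R2 = 96, stack: [23, 94]
  POP R5  → R5 = 94, stack: [23]
  POP R4  → R4 = 23, stack: []
Final: R4 = 23

23


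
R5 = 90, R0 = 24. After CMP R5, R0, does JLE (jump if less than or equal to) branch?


Trace:
  R5 = 90, R0 = 24
  CMP R5, R0  → compares 90 vs 24
  JLE checks: is 90 less than or equal to 24?
  90 > 24, so condition is false
Branch taken: No

No


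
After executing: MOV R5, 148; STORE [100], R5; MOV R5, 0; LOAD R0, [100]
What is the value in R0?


Register and memory trace:
  MOV R5, 148  → R5 = 148
  STORE [100], R5  → mem[100] = 148
  MOV R5, 0  → R5 = 0
  LOAD R0, [100]  → R0 = mem[100] = 148
Final: R0 = 148

148


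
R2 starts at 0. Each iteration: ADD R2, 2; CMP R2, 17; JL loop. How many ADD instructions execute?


Loop trace (R2 starts at 0, target 17, step 2):
  ADD #1: R2 = 0 + 2 = 2  → 2 < 17, loop
  ADD #2: R2 = 2 + 2 = 4  → 4 < 17, loop
  ADD #3: R2 = 4 + 2 = 6  → 6 < 17, loop
  ADD #4: R2 = 6 + 2 = 8  → 8 < 17, loop
  ADD #5: R2 = 8 + 2 = 10  → 10 < 17, loop
  ADD #6: R2 = 10 + 2 = 12  → 12 < 17, loop
  ADD #7: R2 = 12 + 2 = 14  → 14 < 17, loop
  ADD #8: R2 = 14 + 2 = 16  → 16 < 17, loop
  ADD #9: R2 = 16 + 2 = 18  → 18 >= 17, exit
Total ADD instructions: 9

9


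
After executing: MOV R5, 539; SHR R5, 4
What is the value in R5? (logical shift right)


Register state trace:
  MOV R5, 539  → R5 = 539
  SHR R5, 4  → R5 = 539 >> 4 = 539 // 2^4 = 33
Final: R5 = 33

33


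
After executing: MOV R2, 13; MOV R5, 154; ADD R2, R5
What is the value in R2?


Register state trace:
  MOV R2, 13  → R2 = 13
  MOV R5, 154  → R5 = 154
  ADD R2, R5  → R2 = 13 + 154 = 167
Final: R2 = 167

167


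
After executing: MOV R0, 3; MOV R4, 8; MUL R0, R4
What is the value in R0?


Register state trace:
  MOV R0, 3  → R0 = 3
  MOV R4, 8  → R4 = 8
  MUL R0, R4  → R0 = 3 * 8 = 24
Final: R0 = 24

24


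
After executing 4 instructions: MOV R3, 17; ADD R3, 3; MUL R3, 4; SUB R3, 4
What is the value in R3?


Register state trace:
  MOV R3, 17  → R3 = 17
  ADD R3, 3  → R3 = 17 + 3 = 20
  MUL R3, 4  → R3 = 20 * 4 = 80
  SUB R3, 4  → R3 = 80 - 4 = 76
Final: R3 = 76

76


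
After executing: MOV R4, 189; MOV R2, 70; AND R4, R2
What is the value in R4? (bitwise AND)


Register state trace:
  MOV R4, 189  → R4 = 189 (0b10111101)
  MOV R2, 70  → R2 = 70 (0b01000110)
  AND R4, R2  → R4 = 189 AND 70 = 4 (0b00000100)
Final: R4 = 4

4


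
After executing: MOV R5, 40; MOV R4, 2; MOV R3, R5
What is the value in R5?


Register state trace:
  MOV R5, 40  → R5 = 40
  MOV R4, 2  → R4 = 2
  MOV R3, R5  → R3 = 40
Final: R5 = 40

40


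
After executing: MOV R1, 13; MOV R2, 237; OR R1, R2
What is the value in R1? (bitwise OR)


Register state trace:
  MOV R1, 13  → R1 = 13 (0b00001101)
  MOV R2, 237  → R2 = 237 (0b11101101)
  OR R1, R2   → R1 = 13 OR 237 = 237 (0b11101101)
Final: R1 = 237

237


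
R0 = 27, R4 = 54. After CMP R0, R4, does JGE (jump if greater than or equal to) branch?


Trace:
  R0 = 27, R4 = 54
  CMP R0, R4  → compares 27 vs 54
  JGE checks: is 27 greater than or equal to 54?
  27 < 54, so condition is false
Branch taken: No

No


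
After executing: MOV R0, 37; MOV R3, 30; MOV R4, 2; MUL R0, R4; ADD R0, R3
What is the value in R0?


Register state trace:
  MOV R0, 37  → R0 = 37
  MOV R3, 30  → R3 = 30
  MOV R4, 2  → R4 = 2
  MUL R0, R4  → R0 = 37 * 2 = 74
  ADD R0, R3  → R0 = 74 + 30 = 104
Final: R0 = 104

104


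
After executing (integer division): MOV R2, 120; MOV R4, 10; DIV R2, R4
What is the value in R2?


Register state trace:
  MOV R2, 120  → R2 = 120
  MOV R4, 10  → R4 = 10
  DIV R2, R4  → R2 = 120 // 10 = 12
Final: R2 = 12

12


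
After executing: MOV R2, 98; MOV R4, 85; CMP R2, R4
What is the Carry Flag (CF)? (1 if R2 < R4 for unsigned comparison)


Register state trace:
  MOV R2, 98  → R2 = 98
  MOV R4, 85  → R4 = 85
  CMP R2, R4  → unsigned 98 - 85: no borrow
  98 >= 85, so CF = 0
CF = 0

0


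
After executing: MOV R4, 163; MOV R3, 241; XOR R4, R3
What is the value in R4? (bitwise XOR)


Register state trace:
  MOV R4, 163  → R4 = 163 (0b10100011)
  MOV R3, 241  → R3 = 241 (0b11110001)
  XOR R4, R3  → R4 = 163 XOR 241 = 82 (0b01010010)
Final: R4 = 82

82


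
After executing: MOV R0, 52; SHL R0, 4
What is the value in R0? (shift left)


Register state trace:
  MOV R0, 52  → R0 = 52
  SHL R0, 4  → R0 = 52 << 4 = 52 * 2^4 = 832
Final: R0 = 832

832


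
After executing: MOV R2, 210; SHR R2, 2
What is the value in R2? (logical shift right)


Register state trace:
  MOV R2, 210  → R2 = 210
  SHR R2, 2  → R2 = 210 >> 2 = 210 // 2^2 = 52
Final: R2 = 52

52


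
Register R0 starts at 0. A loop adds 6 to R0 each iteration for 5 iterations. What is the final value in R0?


Starting value: R0 = 0
  Iter 1: R0 = 0 + 6 = 6
  Iter 2: R0 = 6 + 6 = 12
  Iter 3: R0 = 12 + 6 = 18
  Iter 4: R0 = 18 + 6 = 24
  Iter 5: R0 = 24 + 6 = 30
Final: R0 = 30

30


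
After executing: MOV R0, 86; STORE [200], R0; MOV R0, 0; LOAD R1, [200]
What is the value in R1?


Register and memory trace:
  MOV R0, 86  → R0 = 86
  STORE [200], R0  → mem[200] = 86
  MOV R0, 0  → R0 = 0
  LOAD R1, [200]  → R1 = mem[200] = 86
Final: R1 = 86

86


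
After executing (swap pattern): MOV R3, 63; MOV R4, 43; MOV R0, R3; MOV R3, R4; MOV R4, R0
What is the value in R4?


Register state trace (swap pattern):
  MOV R3, 63  → R3 = 63
  MOV R4, 43  → R4 = 43
  MOV R0, R3  → R0 = 63  (save R3)
  MOV R3, R4  → R3 = 43  (R3 gets R4's value)
  MOV R4, R0  → R4 = 63  (R4 gets saved value)
Final: R4 = 63

63


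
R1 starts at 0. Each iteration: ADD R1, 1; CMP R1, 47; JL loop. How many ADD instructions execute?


Loop trace (R1 starts at 0, target 47, step 1):
  ADD #1: R1 = 0 + 1 = 1  → 1 < 47, loop
  ADD #2: R1 = 1 + 1 = 2  → 2 < 47, loop
  ADD #3: R1 = 2 + 1 = 3  → 3 < 47, loop
  ADD #4: R1 = 3 + 1 = 4  → 4 < 47, loop
  ADD #5: R1 = 4 + 1 = 5  → 5 < 47, loop
  ADD #6: R1 = 5 + 1 = 6  → 6 < 47, loop
  ADD #7: R1 = 6 + 1 = 7  → 7 < 47, loop
  ADD #8: R1 = 7 + 1 = 8  → 8 < 47, loop
  ADD #9: R1 = 8 + 1 = 9  → 9 < 47, loop
  ADD #10: R1 = 9 + 1 = 10  → 10 < 47, loop
  ADD #11: R1 = 10 + 1 = 11  → 11 < 47, loop
  ADD #12: R1 = 11 + 1 = 12  → 12 < 47, loop
  ADD #13: R1 = 12 + 1 = 13  → 13 < 47, loop
  ADD #14: R1 = 13 + 1 = 14  → 14 < 47, loop
  ADD #15: R1 = 14 + 1 = 15  → 15 < 47, loop
  ADD #16: R1 = 15 + 1 = 16  → 16 < 47, loop
  ADD #17: R1 = 16 + 1 = 17  → 17 < 47, loop
  ADD #18: R1 = 17 + 1 = 18  → 18 < 47, loop
  ADD #19: R1 = 18 + 1 = 19  → 19 < 47, loop
  ADD #20: R1 = 19 + 1 = 20  → 20 < 47, loop
  ADD #21: R1 = 20 + 1 = 21  → 21 < 47, loop
  ADD #22: R1 = 21 + 1 = 22  → 22 < 47, loop
  ADD #23: R1 = 22 + 1 = 23  → 23 < 47, loop
  ADD #24: R1 = 23 + 1 = 24  → 24 < 47, loop
  ADD #25: R1 = 24 + 1 = 25  → 25 < 47, loop
  ADD #26: R1 = 25 + 1 = 26  → 26 < 47, loop
  ADD #27: R1 = 26 + 1 = 27  → 27 < 47, loop
  ADD #28: R1 = 27 + 1 = 28  → 28 < 47, loop
  ADD #29: R1 = 28 + 1 = 29  → 29 < 47, loop
  ADD #30: R1 = 29 + 1 = 30  → 30 < 47, loop
  ADD #31: R1 = 30 + 1 = 31  → 31 < 47, loop
  ADD #32: R1 = 31 + 1 = 32  → 32 < 47, loop
  ADD #33: R1 = 32 + 1 = 33  → 33 < 47, loop
  ADD #34: R1 = 33 + 1 = 34  → 34 < 47, loop
  ADD #35: R1 = 34 + 1 = 35  → 35 < 47, loop
  ADD #36: R1 = 35 + 1 = 36  → 36 < 47, loop
  ADD #37: R1 = 36 + 1 = 37  → 37 < 47, loop
  ADD #38: R1 = 37 + 1 = 38  → 38 < 47, loop
  ADD #39: R1 = 38 + 1 = 39  → 39 < 47, loop
  ADD #40: R1 = 39 + 1 = 40  → 40 < 47, loop
  ADD #41: R1 = 40 + 1 = 41  → 41 < 47, loop
  ADD #42: R1 = 41 + 1 = 42  → 42 < 47, loop
  ADD #43: R1 = 42 + 1 = 43  → 43 < 47, loop
  ADD #44: R1 = 43 + 1 = 44  → 44 < 47, loop
  ADD #45: R1 = 44 + 1 = 45  → 45 < 47, loop
  ADD #46: R1 = 45 + 1 = 46  → 46 < 47, loop
  ADD #47: R1 = 46 + 1 = 47  → 47 >= 47, exit
Total ADD instructions: 47

47


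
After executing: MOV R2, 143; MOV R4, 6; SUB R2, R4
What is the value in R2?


Register state trace:
  MOV R2, 143  → R2 = 143
  MOV R4, 6  → R4 = 6
  SUB R2, R4  → R2 = 143 - 6 = 137
Final: R2 = 137

137


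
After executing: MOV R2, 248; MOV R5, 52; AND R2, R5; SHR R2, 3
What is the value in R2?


Register state trace:
  MOV R2, 248  → R2 = 248 (0b11111000)
  MOV R5, 52  → R5 = 52 (0b00110100)
  AND R2, R5  → R2 = 248 AND 52 = 48 (0b00110000)
  SHR R2, 3  → R2 = 48 >> 3 = 6
Final: R2 = 6

6


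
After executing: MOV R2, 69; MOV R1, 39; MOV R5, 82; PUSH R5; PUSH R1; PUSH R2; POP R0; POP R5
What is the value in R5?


Stack trace (top is rightmost):
  MOV R2, 69  → R2 = 69
  MOV R1, 39  → R1 = 39
  MOV R5, 82  → R5 = 82
  PUSH R5  → stack: [82]
  PUSH R1  → stack: [82, 39]
  PUSH R2  → stack: [82, 39, 69]
  POP R0  → R0 = 69, stack: [82, 39]
  POP R5  → R5 = 39, stack: [82]
Final: R5 = 39

39


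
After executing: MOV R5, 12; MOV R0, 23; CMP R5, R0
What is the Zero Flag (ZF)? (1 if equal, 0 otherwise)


Register state trace:
  MOV R5, 12  → R5 = 12
  MOV R0, 23  → R0 = 23
  CMP R5, R0  → computes 12 - 23 = -11
  Result is nonzero, so values are not equal
ZF = 0

0


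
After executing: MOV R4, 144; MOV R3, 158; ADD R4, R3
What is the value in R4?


Register state trace:
  MOV R4, 144  → R4 = 144
  MOV R3, 158  → R3 = 158
  ADD R4, R3  → R4 = 144 + 158 = 302
Final: R4 = 302

302


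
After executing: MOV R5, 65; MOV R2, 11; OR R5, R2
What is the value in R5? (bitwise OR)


Register state trace:
  MOV R5, 65  → R5 = 65 (0b01000001)
  MOV R2, 11  → R2 = 11 (0b00001011)
  OR R5, R2   → R5 = 65 OR 11 = 75 (0b01001011)
Final: R5 = 75

75


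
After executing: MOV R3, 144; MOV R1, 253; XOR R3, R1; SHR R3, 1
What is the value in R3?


Register state trace:
  MOV R3, 144  → R3 = 144 (0b10010000)
  MOV R1, 253  → R1 = 253 (0b11111101)
  XOR R3, R1  → R3 = 144 XOR 253 = 109 (0b01101101)
  SHR R3, 1  → R3 = 109 >> 1 = 54
Final: R3 = 54

54


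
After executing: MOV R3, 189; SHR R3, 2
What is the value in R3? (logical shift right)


Register state trace:
  MOV R3, 189  → R3 = 189
  SHR R3, 2  → R3 = 189 >> 2 = 189 // 2^2 = 47
Final: R3 = 47

47


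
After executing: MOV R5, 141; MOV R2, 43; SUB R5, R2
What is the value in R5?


Register state trace:
  MOV R5, 141  → R5 = 141
  MOV R2, 43  → R2 = 43
  SUB R5, R2  → R5 = 141 - 43 = 98
Final: R5 = 98

98


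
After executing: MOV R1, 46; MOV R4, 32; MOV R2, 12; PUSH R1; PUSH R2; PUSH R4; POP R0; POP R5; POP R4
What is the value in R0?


Stack trace (top is rightmost):
  MOV R1, 46  → R1 = 46
  MOV R4, 32  → R4 = 32
  MOV R2, 12  → R2 = 12
  PUSH R1  → stack: [46]
  PUSH R2  → stack: [46, 12]
  PUSH R4  → stack: [46, 12, 32]
  POP R0  → R0 = 32, stack: [46, 12]
  POP R5  → R5 = 12, stack: [46]
  POP R4  → R4 = 46, stack: []
Final: R0 = 32

32


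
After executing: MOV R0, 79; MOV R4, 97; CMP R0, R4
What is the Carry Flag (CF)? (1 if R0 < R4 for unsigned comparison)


Register state trace:
  MOV R0, 79  → R0 = 79
  MOV R4, 97  → R4 = 97
  CMP R0, R4  → unsigned 79 - 97: borrow occurs
  79 < 97, so CF = 1
CF = 1

1


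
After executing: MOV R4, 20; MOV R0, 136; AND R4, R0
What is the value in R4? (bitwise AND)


Register state trace:
  MOV R4, 20  → R4 = 20 (0b00010100)
  MOV R0, 136  → R0 = 136 (0b10001000)
  AND R4, R0  → R4 = 20 AND 136 = 0 (0b00000000)
Final: R4 = 0

0


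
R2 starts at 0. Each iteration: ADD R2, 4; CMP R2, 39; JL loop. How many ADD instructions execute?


Loop trace (R2 starts at 0, target 39, step 4):
  ADD #1: R2 = 0 + 4 = 4  → 4 < 39, loop
  ADD #2: R2 = 4 + 4 = 8  → 8 < 39, loop
  ADD #3: R2 = 8 + 4 = 12  → 12 < 39, loop
  ADD #4: R2 = 12 + 4 = 16  → 16 < 39, loop
  ADD #5: R2 = 16 + 4 = 20  → 20 < 39, loop
  ADD #6: R2 = 20 + 4 = 24  → 24 < 39, loop
  ADD #7: R2 = 24 + 4 = 28  → 28 < 39, loop
  ADD #8: R2 = 28 + 4 = 32  → 32 < 39, loop
  ADD #9: R2 = 32 + 4 = 36  → 36 < 39, loop
  ADD #10: R2 = 36 + 4 = 40  → 40 >= 39, exit
Total ADD instructions: 10

10
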